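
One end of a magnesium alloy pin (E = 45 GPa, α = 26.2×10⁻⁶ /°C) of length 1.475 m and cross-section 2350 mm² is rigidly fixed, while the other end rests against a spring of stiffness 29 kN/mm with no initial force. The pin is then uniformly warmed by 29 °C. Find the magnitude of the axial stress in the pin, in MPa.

σ ≈ 9.85 MPa (compressive)

The unrestrained thermal change is αΔT L = 26.2×10⁻⁶ × 29 × 1475 = 1.121 mm.
Let P be the compressive force at the spring. The pin shortens elastically by PL/(AE) and the spring compresses by P/k; together these equal δ_free.
So P = δ_free / [L/(AE) + 1/k] = 1.121 / [ 1475/(2350×45×10³) + 1/(29×10³) ].
P = 1.121 / 4.843×10⁻⁵ = 23140 N.
σ = P/A = 23140/2350 = 9.847 MPa.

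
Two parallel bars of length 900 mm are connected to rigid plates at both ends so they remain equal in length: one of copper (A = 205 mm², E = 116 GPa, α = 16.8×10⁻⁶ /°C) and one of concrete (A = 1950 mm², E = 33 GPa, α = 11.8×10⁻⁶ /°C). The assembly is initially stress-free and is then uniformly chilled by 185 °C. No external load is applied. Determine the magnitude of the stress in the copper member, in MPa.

σ ≈ 78.3 MPa (tensile)

Equilibrium of a rigid end plate with no external load gives equal and opposite internal forces ±P in the two members. Since α_{copper} > α_{concrete}, cooling drives the copper into tension and the concrete into compression.
Equating the net (thermal + elastic) strains gives |α₁ − α₂|·ΔT = P·[1/(A₁E₁) + 1/(A₂E₂)].
|α₁ − α₂|·ΔT = 5×10⁻⁶ × 185 = 0.000925.
1/(A₁E₁) + 1/(A₂E₂) = 1/(205×116×10³) + 1/(1950×33×10³) = 5.759×10⁻⁸ N⁻¹.
P = 0.000925 / 5.759×10⁻⁸ = 16060 N = 16.06 kN.
σ_{copper} = P/A₁ = 16060/205 = 78.35 MPa, tensile.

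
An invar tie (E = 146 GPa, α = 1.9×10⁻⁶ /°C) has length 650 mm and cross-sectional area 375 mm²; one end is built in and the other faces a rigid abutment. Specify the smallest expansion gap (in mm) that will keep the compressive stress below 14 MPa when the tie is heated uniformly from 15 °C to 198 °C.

g ≈ 0.164 mm

With no wall the tie would lengthen by αΔT L = 1.9×10⁻⁶ × 183 × 650 = 0.226 mm.
A stress of 14 MPa corresponds to the wall pushing the tie back by σL/E = 14×650/(146×10³) = 0.06233 mm.
So the gap has to take up the difference, g_min = δ_free − σL/E = 0.226 − 0.06233 = 0.1637 mm.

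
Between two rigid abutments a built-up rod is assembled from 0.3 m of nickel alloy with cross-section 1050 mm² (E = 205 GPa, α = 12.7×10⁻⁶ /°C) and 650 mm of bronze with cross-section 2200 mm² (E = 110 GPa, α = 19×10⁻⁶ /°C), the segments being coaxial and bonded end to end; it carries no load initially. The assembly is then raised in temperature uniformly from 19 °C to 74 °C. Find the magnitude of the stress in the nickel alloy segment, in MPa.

σ ≈ 207 MPa (compressive)

Free thermal expansion of the whole bar: Σ αᵢΔT Lᵢ = 12.7×10⁻⁶×55×300 + 19×10⁻⁶×55×650 = 0.8888 mm.
Since the ends are fixed, an axial force P builds up, equal in every segment, with P · Σ Lᵢ/(AᵢEᵢ) = δ_free.
The series flexibility is Σ Lᵢ/(AᵢEᵢ) = 300/(1050×205×10³) + 650/(2200×110×10³) = 4.08×10⁻⁶ mm/N.
Hence P = δ_free / Σ(L/AE) = 0.8888/4.08×10⁻⁶ = 217.9 kN (compressive).
σ_{nickel alloy} = P / A = 217900 / 1050 = 207.5 MPa.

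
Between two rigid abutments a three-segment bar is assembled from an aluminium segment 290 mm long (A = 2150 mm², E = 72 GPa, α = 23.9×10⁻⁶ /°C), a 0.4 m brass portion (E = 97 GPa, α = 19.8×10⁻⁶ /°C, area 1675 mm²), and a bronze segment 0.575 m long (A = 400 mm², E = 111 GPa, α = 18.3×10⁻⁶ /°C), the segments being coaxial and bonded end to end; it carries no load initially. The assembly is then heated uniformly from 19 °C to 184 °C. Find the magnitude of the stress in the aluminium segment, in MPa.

σ ≈ 113 MPa (compressive)

Free thermal expansion of the whole bar: Σ αᵢΔT Lᵢ = 23.9×10⁻⁶×165×290 + 19.8×10⁻⁶×165×400 + 18.3×10⁻⁶×165×575 = 4.187 mm.
The walls prevent any net length change, so an axial force P (same in every segment) develops. Compatibility: P · Σ Lᵢ/(AᵢEᵢ) = δ_free.
Σ Lᵢ/(AᵢEᵢ) = 290/(2150×72×10³) + 400/(1675×97×10³) + 575/(400×111×10³) = 1.729×10⁻⁵ mm/N.
Hence P = δ_free / Σ(L/AE) = 4.187/1.729×10⁻⁵ = 242.2 kN (compressive).
σ_{aluminium} = P / A = 242200 / 2150 = 112.7 MPa.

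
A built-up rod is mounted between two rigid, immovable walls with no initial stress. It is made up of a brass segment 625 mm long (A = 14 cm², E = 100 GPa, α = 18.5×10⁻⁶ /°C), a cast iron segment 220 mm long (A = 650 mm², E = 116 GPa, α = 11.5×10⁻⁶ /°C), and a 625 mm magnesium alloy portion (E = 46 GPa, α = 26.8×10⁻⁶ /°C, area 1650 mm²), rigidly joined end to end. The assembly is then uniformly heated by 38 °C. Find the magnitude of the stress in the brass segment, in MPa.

σ ≈ 53.6 MPa (compressive)

If the supports were absent, the total length change would be Σ αᵢΔT Lᵢ = 18.5×10⁻⁶×38×625 + 11.5×10⁻⁶×38×220 + 26.8×10⁻⁶×38×625 = 1.172 mm.
Since the ends are fixed, an axial force P builds up, equal in every segment, with P · Σ Lᵢ/(AᵢEᵢ) = δ_free.
Σ Lᵢ/(AᵢEᵢ) = 625/(1400×100×10³) + 220/(650×116×10³) + 625/(1650×46×10³) = 1.562×10⁻⁵ mm/N.
So P = 1.172 / 1.562×10⁻⁵ = 75.05 kN, compressive.
σ_{brass} = P / A = 75050 / 1400 = 53.61 MPa.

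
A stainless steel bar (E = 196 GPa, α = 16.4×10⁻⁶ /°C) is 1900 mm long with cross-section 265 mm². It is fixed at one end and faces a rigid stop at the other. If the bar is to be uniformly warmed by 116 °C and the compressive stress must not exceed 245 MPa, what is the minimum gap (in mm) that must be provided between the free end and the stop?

g ≈ 1.24 mm

With no wall the bar would lengthen by αΔT L = 16.4×10⁻⁶ × 116 × 1900 = 3.615 mm.
At the allowable stress the elastic shortening the wall may impose is σL/E = 245 × 1900 / (196×10³) = 2.375 mm.
So the gap has to take up the difference, g_min = δ_free − σL/E = 3.615 − 2.375 = 1.24 mm.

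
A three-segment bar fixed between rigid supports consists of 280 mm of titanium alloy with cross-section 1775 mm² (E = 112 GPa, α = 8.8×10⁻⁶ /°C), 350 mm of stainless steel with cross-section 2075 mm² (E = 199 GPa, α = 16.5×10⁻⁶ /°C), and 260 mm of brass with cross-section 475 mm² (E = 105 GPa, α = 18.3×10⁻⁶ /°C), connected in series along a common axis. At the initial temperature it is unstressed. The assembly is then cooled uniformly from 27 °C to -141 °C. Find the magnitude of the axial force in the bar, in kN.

P ≈ 292 kN (tensile)

Free thermal contraction of the whole bar: Σ αᵢΔT Lᵢ = 8.8×10⁻⁶×168×280 + 16.5×10⁻⁶×168×350 + 18.3×10⁻⁶×168×260 = 2.183 mm.
The rigid supports impose zero overall length change; the single axial force P common to all segments must satisfy P Σ Lᵢ/(AᵢEᵢ) = δ_free.
Σ Lᵢ/(AᵢEᵢ) = 280/(1775×112×10³) + 350/(2075×199×10³) + 260/(475×105×10³) = 7.469×10⁻⁶ mm/N.
P = 2.183 / 7.469×10⁻⁶ = 292300 N = 292.3 kN, tensile.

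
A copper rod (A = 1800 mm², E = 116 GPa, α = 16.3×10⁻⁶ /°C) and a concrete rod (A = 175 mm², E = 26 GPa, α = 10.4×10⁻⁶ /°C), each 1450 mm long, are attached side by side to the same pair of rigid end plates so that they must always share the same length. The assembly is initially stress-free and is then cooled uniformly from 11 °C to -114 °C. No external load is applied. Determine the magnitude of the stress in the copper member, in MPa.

σ ≈ 1.82 MPa (tensile)

The copper has the larger α, so on cooling it would change length more than the concrete if both were free. The rigid plates force a common final length, so the copper is put into tension and the concrete into compression, with equal and opposite forces P (no external load).
Setting the final lengths equal and cancelling L: (α₁ − α₂)ΔT = P/(A₁E₁) + P/(A₂E₂).
|α₁ − α₂|·ΔT = 5.9×10⁻⁶ × 125 = 0.0007375.
1/(A₁E₁) + 1/(A₂E₂) = 1/(1800×116×10³) + 1/(175×26×10³) = 2.246×10⁻⁷ N⁻¹.
So P = 0.0007375 / 2.246×10⁻⁷ = 3.284 kN.
σ_{copper} = P/A₁ = 3284/1800 = 1.824 MPa, tensile.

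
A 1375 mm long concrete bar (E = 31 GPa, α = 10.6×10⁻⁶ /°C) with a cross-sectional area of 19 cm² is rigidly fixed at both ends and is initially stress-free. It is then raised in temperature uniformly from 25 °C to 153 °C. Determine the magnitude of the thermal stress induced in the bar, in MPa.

σ ≈ 42.1 MPa (compressive)

Because both ends are immovable the net strain is zero, and the suppressed thermal strain is αΔT = 10.6×10⁻⁶ × 128 = 1356.8×10⁻⁶.
Hence σ = E·αΔT = 31×10³ × 1356.8×10⁻⁶ = 42.06 MPa, compressive.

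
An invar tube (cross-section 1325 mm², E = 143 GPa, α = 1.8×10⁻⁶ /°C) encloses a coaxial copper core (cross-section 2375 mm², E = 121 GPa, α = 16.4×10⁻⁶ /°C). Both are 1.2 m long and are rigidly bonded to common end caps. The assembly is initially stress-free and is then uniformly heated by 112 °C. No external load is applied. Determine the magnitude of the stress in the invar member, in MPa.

σ ≈ 141 MPa (tensile)

The copper has the larger α, so on heating it would change length more than the invar if both were free. The rigid plates force a common final length, so the copper is put into compression and the invar into tension, with equal and opposite forces P (no external load).
Equating the net (thermal + elastic) strains gives |α₁ − α₂|·ΔT = P·[1/(A₁E₁) + 1/(A₂E₂)].
|α₁ − α₂|·ΔT = 14.6×10⁻⁶ × 112 = 0.001635.
1/(A₁E₁) + 1/(A₂E₂) = 1/(1325×143×10³) + 1/(2375×121×10³) = 8.758×10⁻⁹ N⁻¹.
P = 0.001635 / 8.758×10⁻⁹ = 186700 N = 186.7 kN.
σ_{invar} = P/A₁ = 186700/1325 = 140.9 MPa, tensile.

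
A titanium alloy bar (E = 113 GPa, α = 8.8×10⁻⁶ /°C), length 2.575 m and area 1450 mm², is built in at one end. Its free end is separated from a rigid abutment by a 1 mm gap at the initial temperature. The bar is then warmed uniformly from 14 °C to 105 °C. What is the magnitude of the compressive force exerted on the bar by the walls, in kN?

P ≈ 67.6 kN

Unrestrained expansion: δ_free = αΔT L = 8.8×10⁻⁶ × 91 × 2575 = 2.062 mm.
The gap closes (δ_free > 1 mm) and the wall then resists a further 2.062 − 1 = 1.062 mm of expansion.
So σ = E(δ_free − g)/L = 113×10³ × 1.062/2575 = 46.61 MPa.
Force on the wall = σA = 46.61 × 1450 mm² = 67.58 kN.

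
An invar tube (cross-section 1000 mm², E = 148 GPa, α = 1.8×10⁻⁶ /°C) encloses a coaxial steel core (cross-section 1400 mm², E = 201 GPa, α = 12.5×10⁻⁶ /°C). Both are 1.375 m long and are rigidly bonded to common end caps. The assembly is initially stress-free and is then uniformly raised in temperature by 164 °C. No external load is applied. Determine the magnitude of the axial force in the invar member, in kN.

P ≈ 170 kN (tensile in the invar)

Both members must finish at the same length. With the larger α, the steel tends to over-expand; the plates restrain it, putting the steel in compression and the invar in tension. With no external load the two internal forces are equal and opposite, magnitude P.
Setting the final lengths equal and cancelling L: (α₁ − α₂)ΔT = P/(A₁E₁) + P/(A₂E₂).
|α₁ − α₂|·ΔT = 10.7×10⁻⁶ × 164 = 0.001755.
1/(A₁E₁) + 1/(A₂E₂) = 1/(1000×148×10³) + 1/(1400×201×10³) = 1.031×10⁻⁸ N⁻¹.
P = 0.001755 / 1.031×10⁻⁸ = 170200 N = 170.2 kN.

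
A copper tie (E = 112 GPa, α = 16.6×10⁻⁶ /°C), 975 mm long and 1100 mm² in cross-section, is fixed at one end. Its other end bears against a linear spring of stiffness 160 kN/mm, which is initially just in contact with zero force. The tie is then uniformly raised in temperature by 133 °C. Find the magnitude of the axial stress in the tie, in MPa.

The unrestrained thermal change is αΔT L = 16.6×10⁻⁶ × 133 × 975 = 2.153 mm.
Let P be the compressive force at the spring. The tie shortens elastically by PL/(AE) and the spring compresses by P/k; together these equal δ_free.
So P = δ_free / [L/(AE) + 1/k] = 2.153 / [ 975/(1100×112×10³) + 1/(160×10³) ].
P = 2.153 / 1.416×10⁻⁵ = 152000 N.
σ = P/A = 152000/1100 = 138.2 MPa.

σ ≈ 138 MPa (compressive)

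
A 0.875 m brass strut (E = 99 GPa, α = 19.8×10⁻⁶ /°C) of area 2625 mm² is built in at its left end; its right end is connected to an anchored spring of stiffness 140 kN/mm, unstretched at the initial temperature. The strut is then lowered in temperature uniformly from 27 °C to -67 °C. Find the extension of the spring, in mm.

If the spring were absent the strut would shorten by αΔT L = 19.8×10⁻⁶ × 94 × 875 = 1.629 mm.
With a force P in the spring, the elastic change of the strut is PL/(AE) and that of the spring is P/k; compatibility requires their sum to equal δ_free.
P [ L/(AE) + 1/k ] = δ_free → P [ 875/(2625×99×10³) + 1/(140×10³) ] = 1.629.
P = 1.629 / 1.051×10⁻⁵ = 155000 N.
Spring extension = P/k = 155000/(140×10³) = 1.107 mm.

δ ≈ 1.11 mm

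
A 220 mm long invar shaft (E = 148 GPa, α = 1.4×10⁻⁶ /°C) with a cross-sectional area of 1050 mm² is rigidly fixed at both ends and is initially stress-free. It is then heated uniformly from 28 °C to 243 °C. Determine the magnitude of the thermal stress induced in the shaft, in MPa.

The supports are rigid, so the total axial strain is zero. The restrained thermal strain is ε = αΔT = 1.4×10⁻⁶ × 215 = 301×10⁻⁶.
Hence σ = E·αΔT = 148×10³ × 301×10⁻⁶ = 44.55 MPa, compressive.

σ ≈ 44.5 MPa (compressive)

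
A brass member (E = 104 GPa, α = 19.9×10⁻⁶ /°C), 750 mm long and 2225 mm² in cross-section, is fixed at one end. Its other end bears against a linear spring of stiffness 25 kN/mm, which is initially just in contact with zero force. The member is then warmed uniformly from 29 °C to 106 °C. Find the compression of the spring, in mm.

δ ≈ 1.06 mm

If the spring were absent the member would lengthen by αΔT L = 19.9×10⁻⁶ × 77 × 750 = 1.149 mm.
With a force P in the spring, the elastic change of the member is PL/(AE) and that of the spring is P/k; compatibility requires their sum to equal δ_free.
So P = δ_free / [L/(AE) + 1/k] = 1.149 / [ 750/(2225×104×10³) + 1/(25×10³) ].
P = 1.149 / 4.324×10⁻⁵ = 26580 N.
Spring compression = P/k = 26580/(25×10³) = 1.063 mm.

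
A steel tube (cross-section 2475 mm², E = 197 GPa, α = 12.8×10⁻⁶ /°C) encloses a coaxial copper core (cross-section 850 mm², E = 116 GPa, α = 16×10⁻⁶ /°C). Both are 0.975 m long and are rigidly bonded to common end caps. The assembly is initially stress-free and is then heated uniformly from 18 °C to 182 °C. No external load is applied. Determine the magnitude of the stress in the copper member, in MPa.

σ ≈ 50.6 MPa (compressive)

The copper has the larger α, so on heating it would change length more than the steel if both were free. The rigid plates force a common final length, so the copper is put into compression and the steel into tension, with equal and opposite forces P (no external load).
Equating the net (thermal + elastic) strains gives |α₁ − α₂|·ΔT = P·[1/(A₁E₁) + 1/(A₂E₂)].
|α₁ − α₂|·ΔT = 3.2×10⁻⁶ × 164 = 0.0005248.
1/(A₁E₁) + 1/(A₂E₂) = 1/(2475×197×10³) + 1/(850×116×10³) = 1.219×10⁻⁸ N⁻¹.
So P = 0.0005248 / 1.219×10⁻⁸ = 43.04 kN.
σ_{copper} = P/A₂ = 43040/850 = 50.64 MPa, compressive.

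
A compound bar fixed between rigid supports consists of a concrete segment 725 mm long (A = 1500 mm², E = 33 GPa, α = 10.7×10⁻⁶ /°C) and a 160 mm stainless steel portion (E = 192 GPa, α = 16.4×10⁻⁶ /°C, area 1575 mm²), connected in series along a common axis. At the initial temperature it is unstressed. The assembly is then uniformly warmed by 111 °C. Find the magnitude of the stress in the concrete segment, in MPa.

σ ≈ 50.6 MPa (compressive)

If the supports were absent, the total length change would be Σ αᵢΔT Lᵢ = 10.7×10⁻⁶×111×725 + 16.4×10⁻⁶×111×160 = 1.152 mm.
The rigid supports impose zero overall length change; the single axial force P common to all segments must satisfy P Σ Lᵢ/(AᵢEᵢ) = δ_free.
Σ Lᵢ/(AᵢEᵢ) = 725/(1500×33×10³) + 160/(1575×192×10³) = 1.518×10⁻⁵ mm/N.
Hence P = δ_free / Σ(L/AE) = 1.152/1.518×10⁻⁵ = 75.93 kN (compressive).
σ_{concrete} = P / A = 75930 / 1500 = 50.62 MPa.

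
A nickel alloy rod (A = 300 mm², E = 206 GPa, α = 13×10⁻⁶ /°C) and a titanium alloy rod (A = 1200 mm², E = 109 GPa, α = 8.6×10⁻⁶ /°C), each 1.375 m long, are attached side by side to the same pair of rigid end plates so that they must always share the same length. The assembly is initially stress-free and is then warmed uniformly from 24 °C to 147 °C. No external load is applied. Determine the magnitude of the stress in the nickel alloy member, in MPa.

σ ≈ 75.7 MPa (compressive)

The nickel alloy has the larger α, so on heating it would change length more than the titanium alloy if both were free. The rigid plates force a common final length, so the nickel alloy is put into compression and the titanium alloy into tension, with equal and opposite forces P (no external load).
Equating the net (thermal + elastic) strains gives |α₁ − α₂|·ΔT = P·[1/(A₁E₁) + 1/(A₂E₂)].
|α₁ − α₂|·ΔT = 4.4×10⁻⁶ × 123 = 0.0005412.
1/(A₁E₁) + 1/(A₂E₂) = 1/(300×206×10³) + 1/(1200×109×10³) = 2.383×10⁻⁸ N⁻¹.
So P = 0.0005412 / 2.383×10⁻⁸ = 22.71 kN.
σ_{nickel alloy} = P/A₁ = 22710/300 = 75.71 MPa, compressive.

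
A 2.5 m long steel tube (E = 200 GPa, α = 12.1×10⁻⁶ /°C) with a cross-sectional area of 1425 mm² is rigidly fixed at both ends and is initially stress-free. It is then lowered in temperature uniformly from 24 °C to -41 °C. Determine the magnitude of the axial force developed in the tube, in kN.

The ends cannot move, so σ = EαΔT = 200×10³ × 12.1×10⁻⁶ × 65 = 157.3 MPa.
Then P = σA = 157.3 × 1425 mm² = 224.2 kN, tensile.

P ≈ 224 kN (tensile)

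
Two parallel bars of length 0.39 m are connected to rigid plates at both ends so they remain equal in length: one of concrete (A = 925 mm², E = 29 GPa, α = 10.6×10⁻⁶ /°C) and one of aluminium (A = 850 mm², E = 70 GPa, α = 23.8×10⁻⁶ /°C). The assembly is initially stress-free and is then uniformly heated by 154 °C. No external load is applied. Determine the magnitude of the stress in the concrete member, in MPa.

Both members must finish at the same length. With the larger α, the aluminium tends to over-expand; the plates restrain it, putting the aluminium in compression and the concrete in tension. With no external load the two internal forces are equal and opposite, magnitude P.
Compatibility of the two members (thermal + elastic change equal): (α₁ − α₂)ΔT = P·[1/(A₁E₁) + 1/(A₂E₂)].
|α₁ − α₂|·ΔT = 13.2×10⁻⁶ × 154 = 0.002033.
1/(A₁E₁) + 1/(A₂E₂) = 1/(925×29×10³) + 1/(850×70×10³) = 5.409×10⁻⁸ N⁻¹.
So P = 0.002033 / 5.409×10⁻⁸ = 37.59 kN.
σ_{concrete} = P/A₁ = 37590/925 = 40.63 MPa, tensile.

σ ≈ 40.6 MPa (tensile)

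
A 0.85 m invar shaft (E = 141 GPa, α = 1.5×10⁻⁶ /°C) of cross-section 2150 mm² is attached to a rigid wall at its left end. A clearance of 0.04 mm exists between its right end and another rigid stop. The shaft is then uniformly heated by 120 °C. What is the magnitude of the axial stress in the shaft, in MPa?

σ ≈ 18.7 MPa (compressive)

Unrestrained expansion: δ_free = αΔT L = 1.5×10⁻⁶ × 120 × 850 = 0.153 mm.
This exceeds the 0.04 mm gap, so the wall pushes back. The portion of expansion that must be recovered elastically is δ_free − gap = 0.153 − 0.04 = 0.113 mm.
That suppressed elongation corresponds to σ = E·Δ/L = 141×10³ × 0.113/850 = 18.74 MPa.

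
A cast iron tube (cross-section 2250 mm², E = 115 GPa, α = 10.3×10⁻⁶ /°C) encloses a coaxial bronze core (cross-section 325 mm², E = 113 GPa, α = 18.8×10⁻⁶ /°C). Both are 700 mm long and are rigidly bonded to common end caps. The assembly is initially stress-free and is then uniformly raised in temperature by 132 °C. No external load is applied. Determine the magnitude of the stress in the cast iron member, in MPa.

σ ≈ 16 MPa (tensile)

The bronze has the larger α, so on heating it would change length more than the cast iron if both were free. The rigid plates force a common final length, so the bronze is put into compression and the cast iron into tension, with equal and opposite forces P (no external load).
Setting the final lengths equal and cancelling L: (α₁ − α₂)ΔT = P/(A₁E₁) + P/(A₂E₂).
|α₁ − α₂|·ΔT = 8.5×10⁻⁶ × 132 = 0.001122.
1/(A₁E₁) + 1/(A₂E₂) = 1/(2250×115×10³) + 1/(325×113×10³) = 3.109×10⁻⁸ N⁻¹.
P = 0.001122 / 3.109×10⁻⁸ = 36080 N = 36.08 kN.
σ_{cast iron} = P/A₁ = 36080/2250 = 16.04 MPa, tensile.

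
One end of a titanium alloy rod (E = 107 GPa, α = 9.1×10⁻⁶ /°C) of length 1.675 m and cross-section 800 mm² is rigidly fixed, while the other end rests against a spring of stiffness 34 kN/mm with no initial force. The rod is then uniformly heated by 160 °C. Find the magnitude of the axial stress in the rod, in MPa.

σ ≈ 62.2 MPa (compressive)

The unrestrained thermal change is αΔT L = 9.1×10⁻⁶ × 160 × 1675 = 2.439 mm.
With a force P in the spring, the elastic change of the rod is PL/(AE) and that of the spring is P/k; compatibility requires their sum to equal δ_free.
P [ L/(AE) + 1/k ] = δ_free → P [ 1675/(800×107×10³) + 1/(34×10³) ] = 2.439.
P = 2.439 / 4.898×10⁻⁵ = 49790 N.
σ = P/A = 49790/800 = 62.24 MPa.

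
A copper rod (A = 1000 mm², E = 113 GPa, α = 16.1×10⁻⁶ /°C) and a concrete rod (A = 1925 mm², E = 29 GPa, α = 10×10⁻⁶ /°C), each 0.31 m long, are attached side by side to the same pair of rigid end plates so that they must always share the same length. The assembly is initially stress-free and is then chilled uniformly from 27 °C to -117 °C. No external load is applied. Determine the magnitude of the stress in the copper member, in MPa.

σ ≈ 32.8 MPa (tensile)

The copper has the larger α, so on cooling it would change length more than the concrete if both were free. The rigid plates force a common final length, so the copper is put into tension and the concrete into compression, with equal and opposite forces P (no external load).
Setting the final lengths equal and cancelling L: (α₁ − α₂)ΔT = P/(A₁E₁) + P/(A₂E₂).
|α₁ − α₂|·ΔT = 6.1×10⁻⁶ × 144 = 0.0008784.
1/(A₁E₁) + 1/(A₂E₂) = 1/(1000×113×10³) + 1/(1925×29×10³) = 2.676×10⁻⁸ N⁻¹.
So P = 0.0008784 / 2.676×10⁻⁸ = 32.82 kN.
σ_{copper} = P/A₁ = 32820/1000 = 32.82 MPa, tensile.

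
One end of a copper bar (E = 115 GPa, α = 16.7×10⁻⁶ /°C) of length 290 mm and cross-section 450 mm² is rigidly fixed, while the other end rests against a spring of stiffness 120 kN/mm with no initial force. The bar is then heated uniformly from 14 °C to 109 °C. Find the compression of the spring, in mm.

The unrestrained thermal change is αΔT L = 16.7×10⁻⁶ × 95 × 290 = 0.4601 mm.
Let P be the compressive force at the spring. The bar shortens elastically by PL/(AE) and the spring compresses by P/k; together these equal δ_free.
P [ L/(AE) + 1/k ] = δ_free → P [ 290/(450×115×10³) + 1/(120×10³) ] = 0.4601.
P = 0.4601 / 1.394×10⁻⁵ = 33010 N.
Spring compression = P/k = 33010/(120×10³) = 0.2751 mm.

δ ≈ 0.275 mm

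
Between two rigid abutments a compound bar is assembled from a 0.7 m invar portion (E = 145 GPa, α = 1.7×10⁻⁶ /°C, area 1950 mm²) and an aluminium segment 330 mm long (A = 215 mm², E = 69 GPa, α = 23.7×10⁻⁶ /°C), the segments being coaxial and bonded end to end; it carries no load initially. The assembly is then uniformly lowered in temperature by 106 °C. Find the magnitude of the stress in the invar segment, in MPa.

Free thermal contraction of the whole bar: Σ αᵢΔT Lᵢ = 1.7×10⁻⁶×106×700 + 23.7×10⁻⁶×106×330 = 0.9552 mm.
The walls prevent any net length change, so an axial force P (same in every segment) develops. Compatibility: P · Σ Lᵢ/(AᵢEᵢ) = δ_free.
Σ Lᵢ/(AᵢEᵢ) = 700/(1950×145×10³) + 330/(215×69×10³) = 2.472×10⁻⁵ mm/N.
So P = 0.9552 / 2.472×10⁻⁵ = 38.64 kN, tensile.
σ_{invar} = P / A = 38640 / 1950 = 19.81 MPa.

σ ≈ 19.8 MPa (tensile)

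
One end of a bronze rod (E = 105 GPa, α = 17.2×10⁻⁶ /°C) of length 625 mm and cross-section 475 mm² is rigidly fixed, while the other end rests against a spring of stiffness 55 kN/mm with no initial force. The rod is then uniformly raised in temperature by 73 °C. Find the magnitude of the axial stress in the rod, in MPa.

σ ≈ 53.8 MPa (compressive)

The unrestrained thermal change is αΔT L = 17.2×10⁻⁶ × 73 × 625 = 0.7847 mm.
Let P be the compressive force at the spring. The rod shortens elastically by PL/(AE) and the spring compresses by P/k; together these equal δ_free.
P [ L/(AE) + 1/k ] = δ_free → P [ 625/(475×105×10³) + 1/(55×10³) ] = 0.7847.
P = 0.7847 / 3.071×10⁻⁵ = 25550 N.
σ = P/A = 25550/475 = 53.79 MPa.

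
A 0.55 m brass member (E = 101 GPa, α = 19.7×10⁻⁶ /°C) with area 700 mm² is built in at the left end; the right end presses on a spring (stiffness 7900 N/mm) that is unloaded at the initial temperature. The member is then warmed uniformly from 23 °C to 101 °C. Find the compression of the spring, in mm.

The unrestrained thermal change is αΔT L = 19.7×10⁻⁶ × 78 × 550 = 0.8451 mm.
Let P be the compressive force at the spring. The member shortens elastically by PL/(AE) and the spring compresses by P/k; together these equal δ_free.
So P = δ_free / [L/(AE) + 1/k] = 0.8451 / [ 550/(700×101×10³) + 1/(7900) ].
P = 0.8451 / 0.0001344 = 6290 N.
Spring compression = P/k = 6290/(7900) = 0.7962 mm.

δ ≈ 0.796 mm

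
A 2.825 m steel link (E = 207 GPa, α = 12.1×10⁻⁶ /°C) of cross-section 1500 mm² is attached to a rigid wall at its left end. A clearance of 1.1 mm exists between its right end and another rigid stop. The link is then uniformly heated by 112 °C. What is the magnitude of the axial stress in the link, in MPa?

If the wall were absent the link would grow by αΔT L = 12.1×10⁻⁶ × 112 × 2825 = 3.828 mm.
This exceeds the 1.1 mm gap, so the wall pushes back. The portion of expansion that must be recovered elastically is δ_free − gap = 3.828 − 1.1 = 2.728 mm.
Compatibility: PL/(AE) = 2.728 mm, so σ = P/A = E × (2.728/2825) = 199.9 MPa.

σ ≈ 200 MPa (compressive)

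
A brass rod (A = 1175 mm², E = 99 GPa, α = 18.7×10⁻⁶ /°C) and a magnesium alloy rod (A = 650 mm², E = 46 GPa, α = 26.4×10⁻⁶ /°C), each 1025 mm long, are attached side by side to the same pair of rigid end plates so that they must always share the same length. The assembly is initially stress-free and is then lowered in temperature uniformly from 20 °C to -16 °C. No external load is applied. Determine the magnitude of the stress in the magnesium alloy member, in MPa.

Equilibrium of a rigid end plate with no external load gives equal and opposite internal forces ±P in the two members. Since α_{magnesium alloy} > α_{brass}, cooling drives the magnesium alloy into tension and the brass into compression.
Setting the final lengths equal and cancelling L: (α₁ − α₂)ΔT = P/(A₁E₁) + P/(A₂E₂).
|α₁ − α₂|·ΔT = 7.7×10⁻⁶ × 36 = 0.0002772.
1/(A₁E₁) + 1/(A₂E₂) = 1/(1175×99×10³) + 1/(650×46×10³) = 4.204×10⁻⁸ N⁻¹.
So P = 0.0002772 / 4.204×10⁻⁸ = 6.593 kN.
σ_{magnesium alloy} = P/A₂ = 6593/650 = 10.14 MPa, tensile.

σ ≈ 10.1 MPa (tensile)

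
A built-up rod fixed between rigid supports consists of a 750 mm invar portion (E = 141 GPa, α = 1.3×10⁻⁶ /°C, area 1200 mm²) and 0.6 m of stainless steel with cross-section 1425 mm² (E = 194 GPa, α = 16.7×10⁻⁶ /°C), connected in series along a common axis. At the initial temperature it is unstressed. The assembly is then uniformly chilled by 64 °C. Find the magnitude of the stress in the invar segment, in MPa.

σ ≈ 88.8 MPa (tensile)

Free thermal contraction of the whole bar: Σ αᵢΔT Lᵢ = 1.3×10⁻⁶×64×750 + 16.7×10⁻⁶×64×600 = 0.7037 mm.
The walls prevent any net length change, so an axial force P (same in every segment) develops. Compatibility: P · Σ Lᵢ/(AᵢEᵢ) = δ_free.
The series flexibility is Σ Lᵢ/(AᵢEᵢ) = 750/(1200×141×10³) + 600/(1425×194×10³) = 6.603×10⁻⁶ mm/N.
P = 0.7037 / 6.603×10⁻⁶ = 106600 N = 106.6 kN, tensile.
σ_{invar} = P / A = 106600 / 1200 = 88.81 MPa.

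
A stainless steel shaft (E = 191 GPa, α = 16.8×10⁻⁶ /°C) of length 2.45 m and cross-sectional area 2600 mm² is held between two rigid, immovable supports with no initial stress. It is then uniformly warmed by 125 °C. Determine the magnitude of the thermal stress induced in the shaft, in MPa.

σ ≈ 401 MPa (compressive)

Because both ends are immovable the net strain is zero, and the suppressed thermal strain is αΔT = 16.8×10⁻⁶ × 125 = 2100×10⁻⁶.
σ = EαΔT = 191×10³ × 16.8×10⁻⁶ × 125 = 401.1 MPa (compressive; the shaft is trying to expand).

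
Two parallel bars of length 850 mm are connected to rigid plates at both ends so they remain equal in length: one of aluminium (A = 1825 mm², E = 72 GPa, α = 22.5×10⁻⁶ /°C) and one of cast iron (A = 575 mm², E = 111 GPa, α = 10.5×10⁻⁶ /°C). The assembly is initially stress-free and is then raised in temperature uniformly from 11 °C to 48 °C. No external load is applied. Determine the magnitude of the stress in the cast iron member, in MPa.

Equilibrium of a rigid end plate with no external load gives equal and opposite internal forces ±P in the two members. Since α_{aluminium} > α_{cast iron}, heating drives the aluminium into compression and the cast iron into tension.
Setting the final lengths equal and cancelling L: (α₁ − α₂)ΔT = P/(A₁E₁) + P/(A₂E₂).
|α₁ − α₂|·ΔT = 12×10⁻⁶ × 37 = 0.000444.
1/(A₁E₁) + 1/(A₂E₂) = 1/(1825×72×10³) + 1/(575×111×10³) = 2.328×10⁻⁸ N⁻¹.
So P = 0.000444 / 2.328×10⁻⁸ = 19.07 kN.
σ_{cast iron} = P/A₂ = 19070/575 = 33.17 MPa, tensile.

σ ≈ 33.2 MPa (tensile)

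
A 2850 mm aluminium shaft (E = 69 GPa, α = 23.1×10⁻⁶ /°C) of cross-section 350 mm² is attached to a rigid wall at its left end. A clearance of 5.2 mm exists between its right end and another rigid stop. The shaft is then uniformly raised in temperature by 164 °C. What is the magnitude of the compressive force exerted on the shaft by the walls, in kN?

Free thermal elongation = αΔT L = 23.1×10⁻⁶ × 164 × 2850 = 10.8 mm.
This exceeds the 5.2 mm gap, so the wall pushes back. The portion of expansion that must be recovered elastically is δ_free − gap = 10.8 − 5.2 = 5.597 mm.
So σ = E(δ_free − g)/L = 69×10³ × 5.597/2850 = 135.5 MPa.
Force on the wall = σA = 135.5 × 350 mm² = 47.43 kN.

P ≈ 47.4 kN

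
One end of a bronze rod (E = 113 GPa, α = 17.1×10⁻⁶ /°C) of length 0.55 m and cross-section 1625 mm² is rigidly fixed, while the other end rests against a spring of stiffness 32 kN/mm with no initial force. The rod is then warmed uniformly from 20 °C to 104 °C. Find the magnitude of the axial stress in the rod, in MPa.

σ ≈ 14.2 MPa (compressive)

The unrestrained thermal change is αΔT L = 17.1×10⁻⁶ × 84 × 550 = 0.79 mm.
Let P be the compressive force at the spring. The rod shortens elastically by PL/(AE) and the spring compresses by P/k; together these equal δ_free.
P [ L/(AE) + 1/k ] = δ_free → P [ 550/(1625×113×10³) + 1/(32×10³) ] = 0.79.
P = 0.79 / 3.425×10⁻⁵ = 23070 N.
σ = P/A = 23070/1625 = 14.2 MPa.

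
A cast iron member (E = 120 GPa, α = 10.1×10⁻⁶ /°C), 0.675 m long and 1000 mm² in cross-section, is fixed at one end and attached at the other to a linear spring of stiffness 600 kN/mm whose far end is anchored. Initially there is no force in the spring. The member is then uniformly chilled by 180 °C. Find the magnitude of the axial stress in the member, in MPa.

σ ≈ 168 MPa (tensile)

If the spring were absent the member would shorten by αΔT L = 10.1×10⁻⁶ × 180 × 675 = 1.227 mm.
Let P be the tensile force in the spring. The member extends elastically by PL/(AE) and the spring stretches by P/k; together these equal δ_free.
P [ L/(AE) + 1/k ] = δ_free → P [ 675/(1000×120×10³) + 1/(600×10³) ] = 1.227.
P = 1.227 / 7.292×10⁻⁶ = 168300 N.
σ = P/A = 168300/1000 = 168.3 MPa.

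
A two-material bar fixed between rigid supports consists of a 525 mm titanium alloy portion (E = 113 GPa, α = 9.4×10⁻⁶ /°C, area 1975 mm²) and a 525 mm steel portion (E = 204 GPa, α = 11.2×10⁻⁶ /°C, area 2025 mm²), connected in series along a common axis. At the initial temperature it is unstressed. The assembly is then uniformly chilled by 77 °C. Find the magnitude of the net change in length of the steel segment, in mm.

|ΔL| ≈ 0.161 mm

Free thermal contraction of the whole bar: Σ αᵢΔT Lᵢ = 9.4×10⁻⁶×77×525 + 11.2×10⁻⁶×77×525 = 0.8328 mm.
The rigid supports impose zero overall length change; the single axial force P common to all segments must satisfy P Σ Lᵢ/(AᵢEᵢ) = δ_free.
The series flexibility is Σ Lᵢ/(AᵢEᵢ) = 525/(1975×113×10³) + 525/(2025×204×10³) = 3.623×10⁻⁶ mm/N.
Hence P = δ_free / Σ(L/AE) = 0.8328/3.623×10⁻⁶ = 229.8 kN (tensile).
For the steel segment, free thermal change = 11.2×10⁻⁶×77×525 = 0.4528 mm and elastic change from P = 229800×525/(2025×204×10³) = 0.2921 mm; these oppose, so the net change is 0.161 mm (segment shortens).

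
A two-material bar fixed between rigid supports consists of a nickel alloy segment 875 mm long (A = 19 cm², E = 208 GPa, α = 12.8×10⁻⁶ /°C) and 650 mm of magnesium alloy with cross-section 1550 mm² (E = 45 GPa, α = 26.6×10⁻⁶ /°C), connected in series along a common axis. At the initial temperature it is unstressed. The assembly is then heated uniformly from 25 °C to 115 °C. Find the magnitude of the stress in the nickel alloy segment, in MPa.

σ ≈ 117 MPa (compressive)

With the walls removed the bar would change length by δ_free = Σ αᵢΔT Lᵢ = 12.8×10⁻⁶×90×875 + 26.6×10⁻⁶×90×650 = 2.564 mm.
The rigid supports impose zero overall length change; the single axial force P common to all segments must satisfy P Σ Lᵢ/(AᵢEᵢ) = δ_free.
Σ Lᵢ/(AᵢEᵢ) = 875/(1900×208×10³) + 650/(1550×45×10³) = 1.153×10⁻⁵ mm/N.
Hence P = δ_free / Σ(L/AE) = 2.564/1.153×10⁻⁵ = 222.3 kN (compressive).
σ_{nickel alloy} = P / A = 222300 / 1900 = 117 MPa.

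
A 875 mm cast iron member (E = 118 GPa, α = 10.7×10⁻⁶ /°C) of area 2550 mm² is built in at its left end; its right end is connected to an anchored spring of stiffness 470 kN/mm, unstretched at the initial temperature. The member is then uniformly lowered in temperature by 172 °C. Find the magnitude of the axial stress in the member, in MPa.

Free thermal contraction: δ_free = αΔT L = 10.7×10⁻⁶ × 172 × 875 = 1.61 mm.
Let P be the tensile force in the spring. The member extends elastically by PL/(AE) and the spring stretches by P/k; together these equal δ_free.
So P = δ_free / [L/(AE) + 1/k] = 1.61 / [ 875/(2550×118×10³) + 1/(470×10³) ].
P = 1.61 / 5.036×10⁻⁶ = 319800 N.
σ = P/A = 319800/2550 = 125.4 MPa.

σ ≈ 125 MPa (tensile)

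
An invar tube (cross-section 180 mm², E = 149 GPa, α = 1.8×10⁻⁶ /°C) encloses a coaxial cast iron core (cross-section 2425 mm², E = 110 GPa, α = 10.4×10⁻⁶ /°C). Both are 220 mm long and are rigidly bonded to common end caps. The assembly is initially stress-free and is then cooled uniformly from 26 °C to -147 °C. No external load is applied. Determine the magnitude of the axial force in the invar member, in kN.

Both members must finish at the same length. With the larger α, the cast iron tends to over-contract; the plates restrain it, putting the cast iron in tension and the invar in compression. With no external load the two internal forces are equal and opposite, magnitude P.
Setting the final lengths equal and cancelling L: (α₁ − α₂)ΔT = P/(A₁E₁) + P/(A₂E₂).
|α₁ − α₂|·ΔT = 8.6×10⁻⁶ × 173 = 0.001488.
1/(A₁E₁) + 1/(A₂E₂) = 1/(180×149×10³) + 1/(2425×110×10³) = 4.103×10⁻⁸ N⁻¹.
So P = 0.001488 / 4.103×10⁻⁸ = 36.26 kN.

P ≈ 36.3 kN (compressive in the invar)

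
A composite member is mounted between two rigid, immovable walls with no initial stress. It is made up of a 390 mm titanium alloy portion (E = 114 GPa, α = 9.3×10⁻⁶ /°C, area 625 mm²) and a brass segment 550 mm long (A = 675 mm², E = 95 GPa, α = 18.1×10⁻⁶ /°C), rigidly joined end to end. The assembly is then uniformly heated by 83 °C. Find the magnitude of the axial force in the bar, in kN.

If the supports were absent, the total length change would be Σ αᵢΔT Lᵢ = 9.3×10⁻⁶×83×390 + 18.1×10⁻⁶×83×550 = 1.127 mm.
Since the ends are fixed, an axial force P builds up, equal in every segment, with P · Σ Lᵢ/(AᵢEᵢ) = δ_free.
Σ Lᵢ/(AᵢEᵢ) = 390/(625×114×10³) + 550/(675×95×10³) = 1.405×10⁻⁵ mm/N.
So P = 1.127 / 1.405×10⁻⁵ = 80.23 kN, compressive.

P ≈ 80.2 kN (compressive)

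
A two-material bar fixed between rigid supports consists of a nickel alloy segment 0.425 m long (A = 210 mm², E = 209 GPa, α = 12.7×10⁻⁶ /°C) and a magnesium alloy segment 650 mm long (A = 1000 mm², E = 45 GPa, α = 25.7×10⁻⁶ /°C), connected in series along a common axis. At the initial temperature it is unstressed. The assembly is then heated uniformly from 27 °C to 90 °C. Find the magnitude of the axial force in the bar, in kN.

With the walls removed the bar would change length by δ_free = Σ αᵢΔT Lᵢ = 12.7×10⁻⁶×63×425 + 25.7×10⁻⁶×63×650 = 1.392 mm.
Since the ends are fixed, an axial force P builds up, equal in every segment, with P · Σ Lᵢ/(AᵢEᵢ) = δ_free.
The series flexibility is Σ Lᵢ/(AᵢEᵢ) = 425/(210×209×10³) + 650/(1000×45×10³) = 2.413×10⁻⁵ mm/N.
So P = 1.392 / 2.413×10⁻⁵ = 57.71 kN, compressive.

P ≈ 57.7 kN (compressive)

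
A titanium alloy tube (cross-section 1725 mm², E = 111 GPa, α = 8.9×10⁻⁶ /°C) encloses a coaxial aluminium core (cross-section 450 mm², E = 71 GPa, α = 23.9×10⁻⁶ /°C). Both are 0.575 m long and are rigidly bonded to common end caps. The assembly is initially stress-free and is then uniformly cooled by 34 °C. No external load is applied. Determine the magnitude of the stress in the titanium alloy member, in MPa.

Both members must finish at the same length. With the larger α, the aluminium tends to over-contract; the plates restrain it, putting the aluminium in tension and the titanium alloy in compression. With no external load the two internal forces are equal and opposite, magnitude P.
Setting the final lengths equal and cancelling L: (α₁ − α₂)ΔT = P/(A₁E₁) + P/(A₂E₂).
|α₁ − α₂|·ΔT = 15×10⁻⁶ × 34 = 0.00051.
1/(A₁E₁) + 1/(A₂E₂) = 1/(1725×111×10³) + 1/(450×71×10³) = 3.652×10⁻⁸ N⁻¹.
So P = 0.00051 / 3.652×10⁻⁸ = 13.96 kN.
σ_{titanium alloy} = P/A₁ = 13960/1725 = 8.095 MPa, compressive.

σ ≈ 8.1 MPa (compressive)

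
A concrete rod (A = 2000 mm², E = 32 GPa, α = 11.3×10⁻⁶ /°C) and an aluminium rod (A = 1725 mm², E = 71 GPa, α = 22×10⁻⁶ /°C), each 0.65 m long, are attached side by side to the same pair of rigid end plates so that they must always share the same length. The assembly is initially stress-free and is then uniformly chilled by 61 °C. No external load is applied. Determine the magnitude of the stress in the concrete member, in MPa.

Both members must finish at the same length. With the larger α, the aluminium tends to over-contract; the plates restrain it, putting the aluminium in tension and the concrete in compression. With no external load the two internal forces are equal and opposite, magnitude P.
Compatibility of the two members (thermal + elastic change equal): (α₁ − α₂)ΔT = P·[1/(A₁E₁) + 1/(A₂E₂)].
|α₁ − α₂|·ΔT = 10.7×10⁻⁶ × 61 = 0.0006527.
1/(A₁E₁) + 1/(A₂E₂) = 1/(2000×32×10³) + 1/(1725×71×10³) = 2.379×10⁻⁸ N⁻¹.
P = 0.0006527 / 2.379×10⁻⁸ = 27440 N = 27.44 kN.
σ_{concrete} = P/A₁ = 27440/2000 = 13.72 MPa, compressive.

σ ≈ 13.7 MPa (compressive)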